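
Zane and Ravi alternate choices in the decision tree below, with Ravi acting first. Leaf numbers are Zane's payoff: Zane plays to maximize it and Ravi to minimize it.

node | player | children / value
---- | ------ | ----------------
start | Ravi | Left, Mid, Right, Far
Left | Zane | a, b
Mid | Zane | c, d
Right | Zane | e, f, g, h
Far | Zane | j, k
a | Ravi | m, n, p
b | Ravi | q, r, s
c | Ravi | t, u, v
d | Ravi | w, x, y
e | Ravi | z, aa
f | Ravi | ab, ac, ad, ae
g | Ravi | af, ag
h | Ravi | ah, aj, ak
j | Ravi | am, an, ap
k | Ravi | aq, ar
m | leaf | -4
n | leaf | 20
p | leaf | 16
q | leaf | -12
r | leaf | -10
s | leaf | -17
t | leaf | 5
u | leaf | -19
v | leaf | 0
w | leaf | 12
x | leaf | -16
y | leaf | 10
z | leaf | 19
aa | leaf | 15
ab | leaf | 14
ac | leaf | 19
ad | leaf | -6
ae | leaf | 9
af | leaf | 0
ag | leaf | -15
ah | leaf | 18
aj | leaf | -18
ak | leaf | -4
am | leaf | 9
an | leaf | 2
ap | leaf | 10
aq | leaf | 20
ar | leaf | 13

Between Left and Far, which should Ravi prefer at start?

Left

a (Ravi): min(-4, 20, 16) = -4
b (Ravi): min(-12, -10, -17) = -17
Left (Zane): max(-4, -17) = -4
j (Ravi): min(9, 2, 10) = 2
k (Ravi): min(20, 13) = 13
Far (Zane): max(2, 13) = 13
Ravi prefers the lower value; Left=-4, Far=13. Left is better since -4 < 13.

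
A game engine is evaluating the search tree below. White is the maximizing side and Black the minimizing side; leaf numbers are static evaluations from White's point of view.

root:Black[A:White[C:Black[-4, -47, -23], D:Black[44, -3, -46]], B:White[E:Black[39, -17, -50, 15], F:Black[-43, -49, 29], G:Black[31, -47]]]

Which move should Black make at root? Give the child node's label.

B

C (Black): min(-4, -47, -23) = -47
D (Black): min(44, -3, -46) = -46
A (White): max(-47, -46) = -46
E (Black): min(39, -17, -50, 15) = -50
F (Black): min(-43, -49, 29) = -49
G (Black): min(31, -47) = -47
B (White): max(-50, -49, -47) = -47
root (Black): min(-46, -47) = -47
Black at root wants the lowest of {A=-46, B=-47}, so chooses B.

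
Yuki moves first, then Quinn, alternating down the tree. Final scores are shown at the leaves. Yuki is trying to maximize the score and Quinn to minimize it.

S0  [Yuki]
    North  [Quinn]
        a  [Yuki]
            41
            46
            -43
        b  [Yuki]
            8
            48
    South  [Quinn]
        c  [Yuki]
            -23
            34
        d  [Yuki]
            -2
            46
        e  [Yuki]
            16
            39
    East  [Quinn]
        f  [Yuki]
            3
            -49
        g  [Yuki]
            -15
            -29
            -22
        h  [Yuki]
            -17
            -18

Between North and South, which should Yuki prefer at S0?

a (Yuki): max(41, 46, -43) = 46
b (Yuki): max(8, 48) = 48
North (Quinn): min(46, 48) = 46
c (Yuki): max(-23, 34) = 34
d (Yuki): max(-2, 46) = 46
e (Yuki): max(16, 39) = 39
South (Quinn): min(34, 46, 39) = 34
Yuki prefers the higher value; North=46, South=34. North is better since 46 > 34.

North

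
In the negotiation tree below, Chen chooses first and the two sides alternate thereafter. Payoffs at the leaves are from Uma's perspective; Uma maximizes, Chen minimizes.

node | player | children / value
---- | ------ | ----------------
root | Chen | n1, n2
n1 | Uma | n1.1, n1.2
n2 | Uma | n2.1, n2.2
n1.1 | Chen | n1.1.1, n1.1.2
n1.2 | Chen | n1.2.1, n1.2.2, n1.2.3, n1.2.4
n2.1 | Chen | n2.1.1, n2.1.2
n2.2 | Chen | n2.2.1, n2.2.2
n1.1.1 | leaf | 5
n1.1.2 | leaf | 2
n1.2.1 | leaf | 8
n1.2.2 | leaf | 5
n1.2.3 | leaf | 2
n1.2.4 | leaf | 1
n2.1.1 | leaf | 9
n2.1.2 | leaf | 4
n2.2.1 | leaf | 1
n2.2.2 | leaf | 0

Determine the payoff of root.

2

n1.1 (Chen): min(5, 2) = 2
n1.2 (Chen): min(8, 5, 2, 1) = 1
n1 (Uma): max(2, 1) = 2
n2.1 (Chen): min(9, 4) = 4
n2.2 (Chen): min(1, 0) = 0
n2 (Uma): max(4, 0) = 4
root (Chen): min(2, 4) = 2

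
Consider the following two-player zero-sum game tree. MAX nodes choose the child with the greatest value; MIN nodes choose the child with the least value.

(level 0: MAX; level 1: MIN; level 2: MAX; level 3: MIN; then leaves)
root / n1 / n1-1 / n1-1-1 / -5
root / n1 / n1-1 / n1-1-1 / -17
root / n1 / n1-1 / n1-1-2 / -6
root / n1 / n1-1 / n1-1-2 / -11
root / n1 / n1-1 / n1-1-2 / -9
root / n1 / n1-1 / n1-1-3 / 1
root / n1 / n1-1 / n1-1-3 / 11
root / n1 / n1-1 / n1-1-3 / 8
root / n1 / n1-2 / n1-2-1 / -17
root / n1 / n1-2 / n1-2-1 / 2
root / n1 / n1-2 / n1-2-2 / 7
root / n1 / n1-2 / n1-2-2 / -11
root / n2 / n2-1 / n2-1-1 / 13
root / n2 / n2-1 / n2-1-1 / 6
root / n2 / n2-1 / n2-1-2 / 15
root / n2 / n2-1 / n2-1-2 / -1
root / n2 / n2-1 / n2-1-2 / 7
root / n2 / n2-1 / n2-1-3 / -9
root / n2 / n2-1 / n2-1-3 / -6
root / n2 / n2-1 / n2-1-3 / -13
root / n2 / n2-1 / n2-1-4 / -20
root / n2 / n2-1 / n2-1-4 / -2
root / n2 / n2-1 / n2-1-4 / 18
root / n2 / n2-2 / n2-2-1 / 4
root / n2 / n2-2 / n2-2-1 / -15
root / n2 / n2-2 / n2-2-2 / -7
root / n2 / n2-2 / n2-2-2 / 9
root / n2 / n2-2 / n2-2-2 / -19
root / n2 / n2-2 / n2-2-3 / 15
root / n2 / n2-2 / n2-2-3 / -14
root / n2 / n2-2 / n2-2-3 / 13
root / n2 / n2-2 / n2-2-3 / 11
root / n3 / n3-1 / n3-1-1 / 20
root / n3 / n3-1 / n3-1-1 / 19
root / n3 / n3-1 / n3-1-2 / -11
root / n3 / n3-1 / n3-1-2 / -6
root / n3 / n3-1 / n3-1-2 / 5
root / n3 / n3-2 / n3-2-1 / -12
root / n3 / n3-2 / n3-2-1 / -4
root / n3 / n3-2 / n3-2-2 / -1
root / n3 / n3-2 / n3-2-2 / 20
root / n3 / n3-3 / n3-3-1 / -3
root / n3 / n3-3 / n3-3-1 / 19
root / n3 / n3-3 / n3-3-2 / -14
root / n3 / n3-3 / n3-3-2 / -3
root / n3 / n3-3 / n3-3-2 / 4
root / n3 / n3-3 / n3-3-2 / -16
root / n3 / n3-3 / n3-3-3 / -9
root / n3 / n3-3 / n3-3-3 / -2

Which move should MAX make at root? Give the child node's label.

n3

n1-1-1 (MIN): min(-5, -17) = -17
n1-1-2 (MIN): min(-6, -11, -9) = -11
n1-1-3 (MIN): min(1, 11, 8) = 1
n1-1 (MAX): max(-17, -11, 1) = 1
n1-2-1 (MIN): min(-17, 2) = -17
n1-2-2 (MIN): min(7, -11) = -11
n1-2 (MAX): max(-17, -11) = -11
n1 (MIN): min(1, -11) = -11
n2-1-1 (MIN): min(13, 6) = 6
n2-1-2 (MIN): min(15, -1, 7) = -1
n2-1-3 (MIN): min(-9, -6, -13) = -13
n2-1-4 (MIN): min(-20, -2, 18) = -20
n2-1 (MAX): max(6, -1, -13, -20) = 6
n2-2-1 (MIN): min(4, -15) = -15
n2-2-2 (MIN): min(-7, 9, -19) = -19
n2-2-3 (MIN): min(15, -14, 13, 11) = -14
n2-2 (MAX): max(-15, -19, -14) = -14
n2 (MIN): min(6, -14) = -14
n3-1-1 (MIN): min(20, 19) = 19
n3-1-2 (MIN): min(-11, -6, 5) = -11
n3-1 (MAX): max(19, -11) = 19
n3-2-1 (MIN): min(-12, -4) = -12
n3-2-2 (MIN): min(-1, 20) = -1
n3-2 (MAX): max(-12, -1) = -1
n3-3-1 (MIN): min(-3, 19) = -3
n3-3-2 (MIN): min(-14, -3, 4, -16) = -16
n3-3-3 (MIN): min(-9, -2) = -9
n3-3 (MAX): max(-3, -16, -9) = -3
n3 (MIN): min(19, -1, -3) = -3
root (MAX): max(-11, -14, -3) = -3
MAX at root wants the highest of {n1=-11, n2=-14, n3=-3}, so chooses n3.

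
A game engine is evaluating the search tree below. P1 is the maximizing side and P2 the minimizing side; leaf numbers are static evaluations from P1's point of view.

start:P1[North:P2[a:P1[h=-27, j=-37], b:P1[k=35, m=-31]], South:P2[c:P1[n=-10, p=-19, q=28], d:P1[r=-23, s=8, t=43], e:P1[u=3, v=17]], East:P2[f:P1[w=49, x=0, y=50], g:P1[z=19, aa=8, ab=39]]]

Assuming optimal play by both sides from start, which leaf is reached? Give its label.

a (P1): max(-27, -37) = -27
b (P1): max(35, -31) = 35
North (P2): min(-27, 35) = -27
c (P1): max(-10, -19, 28) = 28
d (P1): max(-23, 8, 43) = 43
e (P1): max(3, 17) = 17
South (P2): min(28, 43, 17) = 17
f (P1): max(49, 0, 50) = 50
g (P1): max(19, 8, 39) = 39
East (P2): min(50, 39) = 39
start (P1): max(-27, 17, 39) = 39
At start, P1 picks East (highest: 39).
At East, P2 picks g (lowest: 39).
At g, P1 picks ab (highest: 39).
Terminal value 39.

ab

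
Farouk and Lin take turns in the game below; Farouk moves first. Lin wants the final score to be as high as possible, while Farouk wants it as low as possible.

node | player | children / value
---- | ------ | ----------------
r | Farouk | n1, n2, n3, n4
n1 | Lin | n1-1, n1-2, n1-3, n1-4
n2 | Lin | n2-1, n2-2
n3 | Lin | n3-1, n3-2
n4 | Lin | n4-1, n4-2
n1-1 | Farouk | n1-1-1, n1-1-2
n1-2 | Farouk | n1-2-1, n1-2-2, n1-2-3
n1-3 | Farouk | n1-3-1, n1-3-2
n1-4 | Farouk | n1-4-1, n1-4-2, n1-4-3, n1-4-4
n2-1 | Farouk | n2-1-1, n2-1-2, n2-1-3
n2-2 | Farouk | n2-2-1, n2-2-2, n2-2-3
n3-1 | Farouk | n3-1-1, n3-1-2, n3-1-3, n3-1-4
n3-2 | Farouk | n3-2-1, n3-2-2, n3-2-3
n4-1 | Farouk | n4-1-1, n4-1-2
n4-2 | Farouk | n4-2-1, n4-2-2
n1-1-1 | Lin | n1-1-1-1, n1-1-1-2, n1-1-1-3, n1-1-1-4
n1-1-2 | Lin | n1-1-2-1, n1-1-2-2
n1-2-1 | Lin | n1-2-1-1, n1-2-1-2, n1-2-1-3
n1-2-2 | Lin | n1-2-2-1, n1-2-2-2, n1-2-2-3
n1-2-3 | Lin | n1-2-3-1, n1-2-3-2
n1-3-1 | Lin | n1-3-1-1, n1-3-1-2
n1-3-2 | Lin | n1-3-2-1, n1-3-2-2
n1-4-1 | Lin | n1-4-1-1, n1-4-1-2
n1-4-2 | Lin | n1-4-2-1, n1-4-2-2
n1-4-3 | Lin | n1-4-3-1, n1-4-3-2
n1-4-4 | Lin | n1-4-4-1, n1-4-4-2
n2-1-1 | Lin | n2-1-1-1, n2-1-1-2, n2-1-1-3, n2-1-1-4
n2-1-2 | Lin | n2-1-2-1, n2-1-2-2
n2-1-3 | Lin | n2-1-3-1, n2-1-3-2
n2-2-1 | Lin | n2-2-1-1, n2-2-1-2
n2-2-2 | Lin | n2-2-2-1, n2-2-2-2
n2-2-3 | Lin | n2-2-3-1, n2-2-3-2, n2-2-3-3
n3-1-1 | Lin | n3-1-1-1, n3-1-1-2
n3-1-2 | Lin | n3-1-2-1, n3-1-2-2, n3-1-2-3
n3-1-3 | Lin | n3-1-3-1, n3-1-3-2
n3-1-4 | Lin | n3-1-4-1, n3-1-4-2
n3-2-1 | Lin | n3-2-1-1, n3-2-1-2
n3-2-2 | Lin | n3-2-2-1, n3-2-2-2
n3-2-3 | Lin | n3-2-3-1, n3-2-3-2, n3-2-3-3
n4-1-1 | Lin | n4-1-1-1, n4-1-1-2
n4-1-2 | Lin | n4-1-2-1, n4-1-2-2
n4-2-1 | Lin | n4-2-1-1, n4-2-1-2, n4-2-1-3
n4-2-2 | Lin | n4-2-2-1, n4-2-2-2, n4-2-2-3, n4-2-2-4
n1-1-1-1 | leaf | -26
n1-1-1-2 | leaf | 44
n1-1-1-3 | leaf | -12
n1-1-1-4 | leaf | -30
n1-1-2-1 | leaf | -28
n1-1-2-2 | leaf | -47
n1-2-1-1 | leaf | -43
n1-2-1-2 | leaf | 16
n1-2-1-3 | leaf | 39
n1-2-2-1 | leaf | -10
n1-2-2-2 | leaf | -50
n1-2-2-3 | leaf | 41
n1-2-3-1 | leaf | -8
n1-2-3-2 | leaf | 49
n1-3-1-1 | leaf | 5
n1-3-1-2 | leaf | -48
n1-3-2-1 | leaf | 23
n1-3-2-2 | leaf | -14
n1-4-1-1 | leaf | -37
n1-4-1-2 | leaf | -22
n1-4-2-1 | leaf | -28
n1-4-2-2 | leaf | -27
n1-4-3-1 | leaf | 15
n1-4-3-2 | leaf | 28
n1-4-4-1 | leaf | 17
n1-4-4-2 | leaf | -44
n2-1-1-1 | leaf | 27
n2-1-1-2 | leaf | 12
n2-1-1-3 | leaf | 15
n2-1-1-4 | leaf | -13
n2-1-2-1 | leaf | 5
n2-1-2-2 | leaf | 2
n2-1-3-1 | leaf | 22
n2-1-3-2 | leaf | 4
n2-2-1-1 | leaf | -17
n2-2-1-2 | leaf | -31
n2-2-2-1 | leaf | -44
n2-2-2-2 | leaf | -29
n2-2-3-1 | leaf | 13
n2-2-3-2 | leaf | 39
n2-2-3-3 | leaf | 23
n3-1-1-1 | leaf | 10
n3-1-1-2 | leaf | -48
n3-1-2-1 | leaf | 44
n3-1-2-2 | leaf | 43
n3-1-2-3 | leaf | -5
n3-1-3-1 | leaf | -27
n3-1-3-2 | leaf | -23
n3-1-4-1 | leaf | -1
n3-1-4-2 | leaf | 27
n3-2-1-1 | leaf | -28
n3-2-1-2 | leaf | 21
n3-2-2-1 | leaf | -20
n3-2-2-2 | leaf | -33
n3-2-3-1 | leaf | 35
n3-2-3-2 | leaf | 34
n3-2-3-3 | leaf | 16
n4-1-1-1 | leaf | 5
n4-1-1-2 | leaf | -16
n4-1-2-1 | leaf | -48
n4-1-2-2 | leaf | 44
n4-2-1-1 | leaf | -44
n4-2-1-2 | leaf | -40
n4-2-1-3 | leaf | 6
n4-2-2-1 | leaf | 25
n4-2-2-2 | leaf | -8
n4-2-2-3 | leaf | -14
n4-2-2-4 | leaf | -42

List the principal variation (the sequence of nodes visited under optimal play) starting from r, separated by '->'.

r -> n3 -> n3-2 -> n3-2-2 -> n3-2-2-1

n1-1-1 (Lin): max(-26, 44, -12, -30) = 44
n1-1-2 (Lin): max(-28, -47) = -28
n1-1 (Farouk): min(44, -28) = -28
n1-2-1 (Lin): max(-43, 16, 39) = 39
n1-2-2 (Lin): max(-10, -50, 41) = 41
n1-2-3 (Lin): max(-8, 49) = 49
n1-2 (Farouk): min(39, 41, 49) = 39
n1-3-1 (Lin): max(5, -48) = 5
n1-3-2 (Lin): max(23, -14) = 23
n1-3 (Farouk): min(5, 23) = 5
n1-4-1 (Lin): max(-37, -22) = -22
n1-4-2 (Lin): max(-28, -27) = -27
n1-4-3 (Lin): max(15, 28) = 28
n1-4-4 (Lin): max(17, -44) = 17
n1-4 (Farouk): min(-22, -27, 28, 17) = -27
n1 (Lin): max(-28, 39, 5, -27) = 39
n2-1-1 (Lin): max(27, 12, 15, -13) = 27
n2-1-2 (Lin): max(5, 2) = 5
n2-1-3 (Lin): max(22, 4) = 22
n2-1 (Farouk): min(27, 5, 22) = 5
n2-2-1 (Lin): max(-17, -31) = -17
n2-2-2 (Lin): max(-44, -29) = -29
n2-2-3 (Lin): max(13, 39, 23) = 39
n2-2 (Farouk): min(-17, -29, 39) = -29
n2 (Lin): max(5, -29) = 5
n3-1-1 (Lin): max(10, -48) = 10
n3-1-2 (Lin): max(44, 43, -5) = 44
n3-1-3 (Lin): max(-27, -23) = -23
n3-1-4 (Lin): max(-1, 27) = 27
n3-1 (Farouk): min(10, 44, -23, 27) = -23
n3-2-1 (Lin): max(-28, 21) = 21
n3-2-2 (Lin): max(-20, -33) = -20
n3-2-3 (Lin): max(35, 34, 16) = 35
n3-2 (Farouk): min(21, -20, 35) = -20
n3 (Lin): max(-23, -20) = -20
n4-1-1 (Lin): max(5, -16) = 5
n4-1-2 (Lin): max(-48, 44) = 44
n4-1 (Farouk): min(5, 44) = 5
n4-2-1 (Lin): max(-44, -40, 6) = 6
n4-2-2 (Lin): max(25, -8, -14, -42) = 25
n4-2 (Farouk): min(6, 25) = 6
n4 (Lin): max(5, 6) = 6
r (Farouk): min(39, 5, -20, 6) = -20
At r, Farouk picks n3 (lowest: -20).
At n3, Lin picks n3-2 (highest: -20).
At n3-2, Farouk picks n3-2-2 (lowest: -20).
At n3-2-2, Lin picks n3-2-2-1 (highest: -20).
Terminal value -20.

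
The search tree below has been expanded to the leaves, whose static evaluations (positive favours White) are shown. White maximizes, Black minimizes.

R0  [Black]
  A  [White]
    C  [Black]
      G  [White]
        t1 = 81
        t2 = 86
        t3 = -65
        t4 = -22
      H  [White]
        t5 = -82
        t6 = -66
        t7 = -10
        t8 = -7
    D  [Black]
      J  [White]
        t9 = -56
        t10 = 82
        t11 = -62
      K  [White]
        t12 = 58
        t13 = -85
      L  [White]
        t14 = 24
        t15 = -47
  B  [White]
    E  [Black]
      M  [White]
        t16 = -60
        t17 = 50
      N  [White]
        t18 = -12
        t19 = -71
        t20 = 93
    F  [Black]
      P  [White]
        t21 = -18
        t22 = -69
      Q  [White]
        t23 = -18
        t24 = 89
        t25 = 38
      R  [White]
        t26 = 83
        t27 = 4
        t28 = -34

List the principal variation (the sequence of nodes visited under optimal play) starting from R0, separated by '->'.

G (White): max(81, 86, -65, -22) = 86
H (White): max(-82, -66, -10, -7) = -7
C (Black): min(86, -7) = -7
J (White): max(-56, 82, -62) = 82
K (White): max(58, -85) = 58
L (White): max(24, -47) = 24
D (Black): min(82, 58, 24) = 24
A (White): max(-7, 24) = 24
M (White): max(-60, 50) = 50
N (White): max(-12, -71, 93) = 93
E (Black): min(50, 93) = 50
P (White): max(-18, -69) = -18
Q (White): max(-18, 89, 38) = 89
R (White): max(83, 4, -34) = 83
F (Black): min(-18, 89, 83) = -18
B (White): max(50, -18) = 50
R0 (Black): min(24, 50) = 24
At R0, Black picks A (lowest: 24).
At A, White picks D (highest: 24).
At D, Black picks L (lowest: 24).
At L, White picks t14 (highest: 24).
Terminal value 24.

R0 -> A -> D -> L -> t14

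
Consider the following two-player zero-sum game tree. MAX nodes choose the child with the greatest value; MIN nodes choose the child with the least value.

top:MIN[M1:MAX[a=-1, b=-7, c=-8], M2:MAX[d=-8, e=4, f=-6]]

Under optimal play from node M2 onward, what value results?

4

M2 (MAX): max(-8, 4, -6) = 4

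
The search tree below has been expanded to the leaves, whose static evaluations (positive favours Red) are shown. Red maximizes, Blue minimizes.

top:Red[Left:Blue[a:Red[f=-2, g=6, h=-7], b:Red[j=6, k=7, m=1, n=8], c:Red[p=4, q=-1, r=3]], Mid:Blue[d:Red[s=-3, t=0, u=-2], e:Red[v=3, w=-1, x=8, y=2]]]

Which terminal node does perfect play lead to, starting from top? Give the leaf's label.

p

a (Red): max(-2, 6, -7) = 6
b (Red): max(6, 7, 1, 8) = 8
c (Red): max(4, -1, 3) = 4
Left (Blue): min(6, 8, 4) = 4
d (Red): max(-3, 0, -2) = 0
e (Red): max(3, -1, 8, 2) = 8
Mid (Blue): min(0, 8) = 0
top (Red): max(4, 0) = 4
At top, Red picks Left (highest: 4).
At Left, Blue picks c (lowest: 4).
At c, Red picks p (highest: 4).
Terminal value 4.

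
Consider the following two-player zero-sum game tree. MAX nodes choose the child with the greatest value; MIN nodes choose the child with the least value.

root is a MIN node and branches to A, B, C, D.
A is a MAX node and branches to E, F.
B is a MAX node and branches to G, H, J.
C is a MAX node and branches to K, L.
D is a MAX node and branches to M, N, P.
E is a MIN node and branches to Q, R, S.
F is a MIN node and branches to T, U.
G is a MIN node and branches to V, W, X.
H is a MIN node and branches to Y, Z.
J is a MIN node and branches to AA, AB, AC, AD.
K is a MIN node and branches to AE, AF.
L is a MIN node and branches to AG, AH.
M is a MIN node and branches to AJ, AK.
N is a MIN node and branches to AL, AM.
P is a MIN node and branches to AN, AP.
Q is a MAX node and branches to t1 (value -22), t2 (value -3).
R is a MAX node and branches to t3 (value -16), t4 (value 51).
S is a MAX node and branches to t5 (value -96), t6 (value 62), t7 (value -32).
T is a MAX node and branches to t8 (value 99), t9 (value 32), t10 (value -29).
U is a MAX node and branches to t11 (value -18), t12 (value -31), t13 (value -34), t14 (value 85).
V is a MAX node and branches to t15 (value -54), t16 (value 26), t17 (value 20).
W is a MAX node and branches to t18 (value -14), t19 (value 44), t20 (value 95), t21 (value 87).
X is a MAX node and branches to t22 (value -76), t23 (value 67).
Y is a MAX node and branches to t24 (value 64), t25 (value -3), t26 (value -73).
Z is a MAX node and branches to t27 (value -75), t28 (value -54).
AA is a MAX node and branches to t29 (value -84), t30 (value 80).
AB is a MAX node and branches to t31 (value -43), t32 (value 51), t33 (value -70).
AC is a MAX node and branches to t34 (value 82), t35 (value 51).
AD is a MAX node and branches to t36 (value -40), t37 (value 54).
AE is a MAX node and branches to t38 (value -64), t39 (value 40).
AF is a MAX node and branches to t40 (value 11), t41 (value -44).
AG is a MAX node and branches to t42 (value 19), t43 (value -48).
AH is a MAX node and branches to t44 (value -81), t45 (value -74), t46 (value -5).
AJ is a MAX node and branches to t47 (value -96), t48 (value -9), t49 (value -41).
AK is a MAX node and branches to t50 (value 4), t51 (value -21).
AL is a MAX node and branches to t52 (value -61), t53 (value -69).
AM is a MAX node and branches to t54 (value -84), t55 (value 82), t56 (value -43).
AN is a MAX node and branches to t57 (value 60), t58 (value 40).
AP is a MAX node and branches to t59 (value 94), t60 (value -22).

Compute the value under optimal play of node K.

11

AE (MAX): max(-64, 40) = 40
AF (MAX): max(11, -44) = 11
K (MIN): min(40, 11) = 11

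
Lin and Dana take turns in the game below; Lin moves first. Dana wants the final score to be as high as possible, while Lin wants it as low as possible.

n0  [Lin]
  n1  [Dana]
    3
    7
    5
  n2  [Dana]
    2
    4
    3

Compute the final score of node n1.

n1 (Dana): max(3, 7, 5) = 7

7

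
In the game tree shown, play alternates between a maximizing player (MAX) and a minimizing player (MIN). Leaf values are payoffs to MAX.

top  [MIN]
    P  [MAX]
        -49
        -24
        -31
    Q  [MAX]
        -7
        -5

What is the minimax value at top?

-24

P (MAX): max(-49, -24, -31) = -24
Q (MAX): max(-7, -5) = -5
top (MIN): min(-24, -5) = -24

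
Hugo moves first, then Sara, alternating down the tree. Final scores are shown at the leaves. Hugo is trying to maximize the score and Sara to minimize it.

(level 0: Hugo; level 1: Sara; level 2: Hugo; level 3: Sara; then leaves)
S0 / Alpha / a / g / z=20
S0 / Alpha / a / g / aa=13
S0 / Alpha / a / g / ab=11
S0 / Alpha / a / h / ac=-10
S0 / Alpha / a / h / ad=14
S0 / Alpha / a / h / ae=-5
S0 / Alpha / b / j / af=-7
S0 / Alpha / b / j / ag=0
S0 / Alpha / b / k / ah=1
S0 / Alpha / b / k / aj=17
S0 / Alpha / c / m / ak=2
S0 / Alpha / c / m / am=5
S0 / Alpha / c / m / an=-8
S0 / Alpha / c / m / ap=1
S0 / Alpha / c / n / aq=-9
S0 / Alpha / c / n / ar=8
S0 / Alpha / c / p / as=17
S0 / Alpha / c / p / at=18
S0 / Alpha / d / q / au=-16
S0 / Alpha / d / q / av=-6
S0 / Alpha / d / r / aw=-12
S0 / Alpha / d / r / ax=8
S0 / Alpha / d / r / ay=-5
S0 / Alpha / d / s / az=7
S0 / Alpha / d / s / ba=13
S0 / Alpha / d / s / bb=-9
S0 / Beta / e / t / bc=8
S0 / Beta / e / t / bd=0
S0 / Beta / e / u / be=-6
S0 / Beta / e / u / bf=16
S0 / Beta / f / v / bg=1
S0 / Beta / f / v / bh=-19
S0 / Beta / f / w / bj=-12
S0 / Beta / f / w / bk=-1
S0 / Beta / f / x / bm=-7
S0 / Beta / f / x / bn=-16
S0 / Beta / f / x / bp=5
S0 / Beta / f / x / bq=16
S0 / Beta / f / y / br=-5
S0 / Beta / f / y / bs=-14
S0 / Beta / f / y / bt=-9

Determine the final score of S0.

g (Sara): min(20, 13, 11) = 11
h (Sara): min(-10, 14, -5) = -10
a (Hugo): max(11, -10) = 11
j (Sara): min(-7, 0) = -7
k (Sara): min(1, 17) = 1
b (Hugo): max(-7, 1) = 1
m (Sara): min(2, 5, -8, 1) = -8
n (Sara): min(-9, 8) = -9
p (Sara): min(17, 18) = 17
c (Hugo): max(-8, -9, 17) = 17
q (Sara): min(-16, -6) = -16
r (Sara): min(-12, 8, -5) = -12
s (Sara): min(7, 13, -9) = -9
d (Hugo): max(-16, -12, -9) = -9
Alpha (Sara): min(11, 1, 17, -9) = -9
t (Sara): min(8, 0) = 0
u (Sara): min(-6, 16) = -6
e (Hugo): max(0, -6) = 0
v (Sara): min(1, -19) = -19
w (Sara): min(-12, -1) = -12
x (Sara): min(-7, -16, 5, 16) = -16
y (Sara): min(-5, -14, -9) = -14
f (Hugo): max(-19, -12, -16, -14) = -12
Beta (Sara): min(0, -12) = -12
S0 (Hugo): max(-9, -12) = -9

-9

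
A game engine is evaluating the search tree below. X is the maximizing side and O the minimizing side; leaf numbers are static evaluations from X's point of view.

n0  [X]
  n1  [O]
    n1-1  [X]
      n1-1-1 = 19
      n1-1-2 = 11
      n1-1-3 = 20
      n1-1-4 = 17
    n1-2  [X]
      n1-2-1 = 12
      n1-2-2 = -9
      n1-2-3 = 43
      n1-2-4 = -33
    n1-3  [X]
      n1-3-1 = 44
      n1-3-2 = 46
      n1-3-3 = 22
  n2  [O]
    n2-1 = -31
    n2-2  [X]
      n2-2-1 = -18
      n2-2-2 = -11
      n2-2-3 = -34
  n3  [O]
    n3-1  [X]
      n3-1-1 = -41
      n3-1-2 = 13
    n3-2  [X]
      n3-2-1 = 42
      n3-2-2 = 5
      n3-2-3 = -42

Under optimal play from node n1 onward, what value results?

n1-1 (X): max(19, 11, 20, 17) = 20
n1-2 (X): max(12, -9, 43, -33) = 43
n1-3 (X): max(44, 46, 22) = 46
n1 (O): min(20, 43, 46) = 20

20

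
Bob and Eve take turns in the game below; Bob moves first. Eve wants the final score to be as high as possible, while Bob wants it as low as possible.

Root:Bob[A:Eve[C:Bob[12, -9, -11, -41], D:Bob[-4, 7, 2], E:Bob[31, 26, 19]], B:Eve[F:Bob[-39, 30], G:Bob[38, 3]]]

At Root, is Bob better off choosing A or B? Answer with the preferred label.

C (Bob): min(12, -9, -11, -41) = -41
D (Bob): min(-4, 7, 2) = -4
E (Bob): min(31, 26, 19) = 19
A (Eve): max(-41, -4, 19) = 19
F (Bob): min(-39, 30) = -39
G (Bob): min(38, 3) = 3
B (Eve): max(-39, 3) = 3
Bob prefers the lower value; A=19, B=3. B is better since 3 < 19.

B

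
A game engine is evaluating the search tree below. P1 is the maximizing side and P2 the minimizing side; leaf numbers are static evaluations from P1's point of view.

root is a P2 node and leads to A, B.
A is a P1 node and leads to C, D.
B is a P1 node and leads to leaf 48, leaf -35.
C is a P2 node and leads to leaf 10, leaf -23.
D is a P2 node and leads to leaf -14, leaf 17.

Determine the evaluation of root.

C (P2): min(10, -23) = -23
D (P2): min(-14, 17) = -14
A (P1): max(-23, -14) = -14
B (P1): max(48, -35) = 48
root (P2): min(-14, 48) = -14

-14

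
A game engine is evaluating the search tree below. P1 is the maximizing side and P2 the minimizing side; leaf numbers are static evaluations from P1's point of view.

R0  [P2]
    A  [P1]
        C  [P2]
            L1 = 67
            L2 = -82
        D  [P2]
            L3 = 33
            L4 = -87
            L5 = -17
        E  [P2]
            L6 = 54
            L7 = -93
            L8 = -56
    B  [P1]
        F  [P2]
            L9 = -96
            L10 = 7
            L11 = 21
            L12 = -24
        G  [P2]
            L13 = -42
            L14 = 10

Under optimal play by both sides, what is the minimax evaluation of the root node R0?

C (P2): min(67, -82) = -82
D (P2): min(33, -87, -17) = -87
E (P2): min(54, -93, -56) = -93
A (P1): max(-82, -87, -93) = -82
F (P2): min(-96, 7, 21, -24) = -96
G (P2): min(-42, 10) = -42
B (P1): max(-96, -42) = -42
R0 (P2): min(-82, -42) = -82

-82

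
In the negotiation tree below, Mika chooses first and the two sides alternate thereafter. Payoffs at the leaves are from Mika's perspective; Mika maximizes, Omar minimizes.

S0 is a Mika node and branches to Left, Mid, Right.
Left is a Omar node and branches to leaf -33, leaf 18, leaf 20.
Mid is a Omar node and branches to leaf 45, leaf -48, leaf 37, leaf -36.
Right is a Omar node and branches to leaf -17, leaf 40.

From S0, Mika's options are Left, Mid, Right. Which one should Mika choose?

Left (Omar): min(-33, 18, 20) = -33
Mid (Omar): min(45, -48, 37, -36) = -48
Right (Omar): min(-17, 40) = -17
S0 (Mika): max(-33, -48, -17) = -17
Mika at S0 wants the highest of {Left=-33, Mid=-48, Right=-17}, so chooses Right.

Right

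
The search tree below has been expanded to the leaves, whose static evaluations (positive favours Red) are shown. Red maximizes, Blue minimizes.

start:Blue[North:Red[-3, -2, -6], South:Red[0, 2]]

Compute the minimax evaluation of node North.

-2

North (Red): max(-3, -2, -6) = -2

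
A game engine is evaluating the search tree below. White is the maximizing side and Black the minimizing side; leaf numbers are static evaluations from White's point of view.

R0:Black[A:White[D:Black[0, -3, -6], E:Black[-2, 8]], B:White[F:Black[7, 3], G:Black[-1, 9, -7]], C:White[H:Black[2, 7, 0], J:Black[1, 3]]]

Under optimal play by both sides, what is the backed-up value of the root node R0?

-2

D (Black): min(0, -3, -6) = -6
E (Black): min(-2, 8) = -2
A (White): max(-6, -2) = -2
F (Black): min(7, 3) = 3
G (Black): min(-1, 9, -7) = -7
B (White): max(3, -7) = 3
H (Black): min(2, 7, 0) = 0
J (Black): min(1, 3) = 1
C (White): max(0, 1) = 1
R0 (Black): min(-2, 3, 1) = -2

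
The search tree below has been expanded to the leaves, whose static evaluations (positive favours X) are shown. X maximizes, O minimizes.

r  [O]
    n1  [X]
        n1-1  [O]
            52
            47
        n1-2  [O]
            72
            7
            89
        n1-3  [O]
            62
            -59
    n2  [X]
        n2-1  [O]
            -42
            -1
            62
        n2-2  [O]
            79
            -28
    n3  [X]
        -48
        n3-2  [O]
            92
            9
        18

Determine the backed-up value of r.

-28

n1-1 (O): min(52, 47) = 47
n1-2 (O): min(72, 7, 89) = 7
n1-3 (O): min(62, -59) = -59
n1 (X): max(47, 7, -59) = 47
n2-1 (O): min(-42, -1, 62) = -42
n2-2 (O): min(79, -28) = -28
n2 (X): max(-42, -28) = -28
n3-2 (O): min(92, 9) = 9
n3 (X): max(-48, 9, 18) = 18
r (O): min(47, -28, 18) = -28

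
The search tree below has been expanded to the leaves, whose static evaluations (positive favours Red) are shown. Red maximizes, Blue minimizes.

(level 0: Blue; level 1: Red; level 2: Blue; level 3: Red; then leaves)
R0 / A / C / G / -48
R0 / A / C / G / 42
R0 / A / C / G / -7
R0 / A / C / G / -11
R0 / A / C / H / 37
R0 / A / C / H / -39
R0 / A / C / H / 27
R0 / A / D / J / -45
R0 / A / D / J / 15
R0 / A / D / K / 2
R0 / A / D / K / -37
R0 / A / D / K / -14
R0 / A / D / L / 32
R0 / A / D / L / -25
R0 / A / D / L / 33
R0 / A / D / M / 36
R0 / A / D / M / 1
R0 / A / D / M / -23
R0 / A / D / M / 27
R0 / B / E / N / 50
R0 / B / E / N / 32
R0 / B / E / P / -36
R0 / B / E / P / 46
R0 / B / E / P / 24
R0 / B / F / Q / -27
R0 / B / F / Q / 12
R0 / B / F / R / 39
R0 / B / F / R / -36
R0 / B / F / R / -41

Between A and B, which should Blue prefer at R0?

G (Red): max(-48, 42, -7, -11) = 42
H (Red): max(37, -39, 27) = 37
C (Blue): min(42, 37) = 37
J (Red): max(-45, 15) = 15
K (Red): max(2, -37, -14) = 2
L (Red): max(32, -25, 33) = 33
M (Red): max(36, 1, -23, 27) = 36
D (Blue): min(15, 2, 33, 36) = 2
A (Red): max(37, 2) = 37
N (Red): max(50, 32) = 50
P (Red): max(-36, 46, 24) = 46
E (Blue): min(50, 46) = 46
Q (Red): max(-27, 12) = 12
R (Red): max(39, -36, -41) = 39
F (Blue): min(12, 39) = 12
B (Red): max(46, 12) = 46
Blue prefers the lower value; A=37, B=46. A is better since 37 < 46.

A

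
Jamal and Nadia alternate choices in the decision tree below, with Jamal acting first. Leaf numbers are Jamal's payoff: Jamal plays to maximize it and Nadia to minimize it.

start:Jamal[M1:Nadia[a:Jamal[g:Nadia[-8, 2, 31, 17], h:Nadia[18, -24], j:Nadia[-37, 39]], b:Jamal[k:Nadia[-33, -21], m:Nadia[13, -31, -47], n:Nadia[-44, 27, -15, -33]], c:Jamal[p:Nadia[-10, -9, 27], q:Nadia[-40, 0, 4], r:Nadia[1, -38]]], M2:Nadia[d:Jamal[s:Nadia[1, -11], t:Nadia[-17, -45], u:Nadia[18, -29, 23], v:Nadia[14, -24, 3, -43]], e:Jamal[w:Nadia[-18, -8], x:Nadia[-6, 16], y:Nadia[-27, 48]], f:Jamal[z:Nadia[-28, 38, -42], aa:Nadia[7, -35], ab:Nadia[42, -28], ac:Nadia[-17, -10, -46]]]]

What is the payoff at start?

g (Nadia): min(-8, 2, 31, 17) = -8
h (Nadia): min(18, -24) = -24
j (Nadia): min(-37, 39) = -37
a (Jamal): max(-8, -24, -37) = -8
k (Nadia): min(-33, -21) = -33
m (Nadia): min(13, -31, -47) = -47
n (Nadia): min(-44, 27, -15, -33) = -44
b (Jamal): max(-33, -47, -44) = -33
p (Nadia): min(-10, -9, 27) = -10
q (Nadia): min(-40, 0, 4) = -40
r (Nadia): min(1, -38) = -38
c (Jamal): max(-10, -40, -38) = -10
M1 (Nadia): min(-8, -33, -10) = -33
s (Nadia): min(1, -11) = -11
t (Nadia): min(-17, -45) = -45
u (Nadia): min(18, -29, 23) = -29
v (Nadia): min(14, -24, 3, -43) = -43
d (Jamal): max(-11, -45, -29, -43) = -11
w (Nadia): min(-18, -8) = -18
x (Nadia): min(-6, 16) = -6
y (Nadia): min(-27, 48) = -27
e (Jamal): max(-18, -6, -27) = -6
z (Nadia): min(-28, 38, -42) = -42
aa (Nadia): min(7, -35) = -35
ab (Nadia): min(42, -28) = -28
ac (Nadia): min(-17, -10, -46) = -46
f (Jamal): max(-42, -35, -28, -46) = -28
M2 (Nadia): min(-11, -6, -28) = -28
start (Jamal): max(-33, -28) = -28

-28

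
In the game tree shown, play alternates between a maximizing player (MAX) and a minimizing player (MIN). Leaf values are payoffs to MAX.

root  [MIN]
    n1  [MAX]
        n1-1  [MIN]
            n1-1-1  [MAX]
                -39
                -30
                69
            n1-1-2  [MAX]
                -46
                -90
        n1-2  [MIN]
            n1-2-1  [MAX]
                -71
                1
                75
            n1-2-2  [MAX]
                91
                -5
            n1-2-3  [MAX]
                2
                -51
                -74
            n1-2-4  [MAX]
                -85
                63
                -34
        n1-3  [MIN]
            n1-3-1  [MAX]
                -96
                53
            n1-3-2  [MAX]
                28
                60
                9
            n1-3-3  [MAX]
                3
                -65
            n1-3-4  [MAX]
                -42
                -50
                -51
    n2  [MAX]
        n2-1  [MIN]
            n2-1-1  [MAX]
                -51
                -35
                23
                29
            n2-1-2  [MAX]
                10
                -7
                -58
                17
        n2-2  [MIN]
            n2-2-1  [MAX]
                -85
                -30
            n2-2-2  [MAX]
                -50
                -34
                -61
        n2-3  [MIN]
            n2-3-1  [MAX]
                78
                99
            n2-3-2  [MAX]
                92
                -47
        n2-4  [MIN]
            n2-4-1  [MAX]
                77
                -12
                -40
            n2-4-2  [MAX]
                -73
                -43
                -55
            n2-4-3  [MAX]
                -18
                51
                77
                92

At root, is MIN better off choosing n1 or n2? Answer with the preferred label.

n1-1-1 (MAX): max(-39, -30, 69) = 69
n1-1-2 (MAX): max(-46, -90) = -46
n1-1 (MIN): min(69, -46) = -46
n1-2-1 (MAX): max(-71, 1, 75) = 75
n1-2-2 (MAX): max(91, -5) = 91
n1-2-3 (MAX): max(2, -51, -74) = 2
n1-2-4 (MAX): max(-85, 63, -34) = 63
n1-2 (MIN): min(75, 91, 2, 63) = 2
n1-3-1 (MAX): max(-96, 53) = 53
n1-3-2 (MAX): max(28, 60, 9) = 60
n1-3-3 (MAX): max(3, -65) = 3
n1-3-4 (MAX): max(-42, -50, -51) = -42
n1-3 (MIN): min(53, 60, 3, -42) = -42
n1 (MAX): max(-46, 2, -42) = 2
n2-1-1 (MAX): max(-51, -35, 23, 29) = 29
n2-1-2 (MAX): max(10, -7, -58, 17) = 17
n2-1 (MIN): min(29, 17) = 17
n2-2-1 (MAX): max(-85, -30) = -30
n2-2-2 (MAX): max(-50, -34, -61) = -34
n2-2 (MIN): min(-30, -34) = -34
n2-3-1 (MAX): max(78, 99) = 99
n2-3-2 (MAX): max(92, -47) = 92
n2-3 (MIN): min(99, 92) = 92
n2-4-1 (MAX): max(77, -12, -40) = 77
n2-4-2 (MAX): max(-73, -43, -55) = -43
n2-4-3 (MAX): max(-18, 51, 77, 92) = 92
n2-4 (MIN): min(77, -43, 92) = -43
n2 (MAX): max(17, -34, 92, -43) = 92
MIN prefers the lower value; n1=2, n2=92. n1 is better since 2 < 92.

n1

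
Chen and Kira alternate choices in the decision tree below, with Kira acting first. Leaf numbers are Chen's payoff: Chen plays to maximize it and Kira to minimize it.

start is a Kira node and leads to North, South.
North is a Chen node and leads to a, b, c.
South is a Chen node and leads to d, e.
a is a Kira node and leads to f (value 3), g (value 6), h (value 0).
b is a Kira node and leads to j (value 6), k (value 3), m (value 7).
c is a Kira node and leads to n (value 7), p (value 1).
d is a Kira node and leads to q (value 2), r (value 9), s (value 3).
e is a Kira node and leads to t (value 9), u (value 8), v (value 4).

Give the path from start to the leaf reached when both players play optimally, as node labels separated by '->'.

a (Kira): min(3, 6, 0) = 0
b (Kira): min(6, 3, 7) = 3
c (Kira): min(7, 1) = 1
North (Chen): max(0, 3, 1) = 3
d (Kira): min(2, 9, 3) = 2
e (Kira): min(9, 8, 4) = 4
South (Chen): max(2, 4) = 4
start (Kira): min(3, 4) = 3
At start, Kira picks North (lowest: 3).
At North, Chen picks b (highest: 3).
At b, Kira picks k (lowest: 3).
Terminal value 3.

start -> North -> b -> k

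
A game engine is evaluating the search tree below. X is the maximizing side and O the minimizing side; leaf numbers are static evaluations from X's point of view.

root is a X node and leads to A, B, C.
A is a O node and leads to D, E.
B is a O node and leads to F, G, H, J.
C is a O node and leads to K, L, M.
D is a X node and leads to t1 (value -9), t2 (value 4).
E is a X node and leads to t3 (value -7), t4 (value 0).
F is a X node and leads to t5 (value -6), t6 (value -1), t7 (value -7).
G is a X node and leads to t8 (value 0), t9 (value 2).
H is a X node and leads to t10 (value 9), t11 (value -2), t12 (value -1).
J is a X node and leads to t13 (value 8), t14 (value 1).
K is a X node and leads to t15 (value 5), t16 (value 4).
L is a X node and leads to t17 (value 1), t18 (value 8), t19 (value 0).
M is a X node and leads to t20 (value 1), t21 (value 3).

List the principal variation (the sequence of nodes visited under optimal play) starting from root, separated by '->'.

root -> C -> M -> t21

D (X): max(-9, 4) = 4
E (X): max(-7, 0) = 0
A (O): min(4, 0) = 0
F (X): max(-6, -1, -7) = -1
G (X): max(0, 2) = 2
H (X): max(9, -2, -1) = 9
J (X): max(8, 1) = 8
B (O): min(-1, 2, 9, 8) = -1
K (X): max(5, 4) = 5
L (X): max(1, 8, 0) = 8
M (X): max(1, 3) = 3
C (O): min(5, 8, 3) = 3
root (X): max(0, -1, 3) = 3
At root, X picks C (highest: 3).
At C, O picks M (lowest: 3).
At M, X picks t21 (highest: 3).
Terminal value 3.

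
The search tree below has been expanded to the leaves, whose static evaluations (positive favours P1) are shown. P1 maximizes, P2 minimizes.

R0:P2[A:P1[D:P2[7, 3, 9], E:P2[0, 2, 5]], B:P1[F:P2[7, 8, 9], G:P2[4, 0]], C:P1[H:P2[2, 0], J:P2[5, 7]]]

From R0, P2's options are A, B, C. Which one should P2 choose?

A

D (P2): min(7, 3, 9) = 3
E (P2): min(0, 2, 5) = 0
A (P1): max(3, 0) = 3
F (P2): min(7, 8, 9) = 7
G (P2): min(4, 0) = 0
B (P1): max(7, 0) = 7
H (P2): min(2, 0) = 0
J (P2): min(5, 7) = 5
C (P1): max(0, 5) = 5
R0 (P2): min(3, 7, 5) = 3
P2 at R0 wants the lowest of {A=3, B=7, C=5}, so chooses A.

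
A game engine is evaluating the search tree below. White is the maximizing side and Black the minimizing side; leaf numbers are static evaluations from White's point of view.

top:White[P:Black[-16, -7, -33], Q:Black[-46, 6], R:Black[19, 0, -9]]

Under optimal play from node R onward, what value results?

R (Black): min(19, 0, -9) = -9

-9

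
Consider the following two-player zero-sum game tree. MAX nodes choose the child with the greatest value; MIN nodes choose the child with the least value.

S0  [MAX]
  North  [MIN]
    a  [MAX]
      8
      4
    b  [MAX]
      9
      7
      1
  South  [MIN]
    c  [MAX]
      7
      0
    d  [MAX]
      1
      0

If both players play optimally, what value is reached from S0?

8

a (MAX): max(8, 4) = 8
b (MAX): max(9, 7, 1) = 9
North (MIN): min(8, 9) = 8
c (MAX): max(7, 0) = 7
d (MAX): max(1, 0) = 1
South (MIN): min(7, 1) = 1
S0 (MAX): max(8, 1) = 8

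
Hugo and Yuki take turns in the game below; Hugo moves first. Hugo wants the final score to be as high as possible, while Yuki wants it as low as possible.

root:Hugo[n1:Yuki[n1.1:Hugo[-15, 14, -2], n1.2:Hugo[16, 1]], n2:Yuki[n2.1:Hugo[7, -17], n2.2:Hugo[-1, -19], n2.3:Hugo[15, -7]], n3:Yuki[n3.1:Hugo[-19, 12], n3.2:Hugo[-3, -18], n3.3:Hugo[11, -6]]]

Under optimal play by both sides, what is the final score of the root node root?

n1.1 (Hugo): max(-15, 14, -2) = 14
n1.2 (Hugo): max(16, 1) = 16
n1 (Yuki): min(14, 16) = 14
n2.1 (Hugo): max(7, -17) = 7
n2.2 (Hugo): max(-1, -19) = -1
n2.3 (Hugo): max(15, -7) = 15
n2 (Yuki): min(7, -1, 15) = -1
n3.1 (Hugo): max(-19, 12) = 12
n3.2 (Hugo): max(-3, -18) = -3
n3.3 (Hugo): max(11, -6) = 11
n3 (Yuki): min(12, -3, 11) = -3
root (Hugo): max(14, -1, -3) = 14

14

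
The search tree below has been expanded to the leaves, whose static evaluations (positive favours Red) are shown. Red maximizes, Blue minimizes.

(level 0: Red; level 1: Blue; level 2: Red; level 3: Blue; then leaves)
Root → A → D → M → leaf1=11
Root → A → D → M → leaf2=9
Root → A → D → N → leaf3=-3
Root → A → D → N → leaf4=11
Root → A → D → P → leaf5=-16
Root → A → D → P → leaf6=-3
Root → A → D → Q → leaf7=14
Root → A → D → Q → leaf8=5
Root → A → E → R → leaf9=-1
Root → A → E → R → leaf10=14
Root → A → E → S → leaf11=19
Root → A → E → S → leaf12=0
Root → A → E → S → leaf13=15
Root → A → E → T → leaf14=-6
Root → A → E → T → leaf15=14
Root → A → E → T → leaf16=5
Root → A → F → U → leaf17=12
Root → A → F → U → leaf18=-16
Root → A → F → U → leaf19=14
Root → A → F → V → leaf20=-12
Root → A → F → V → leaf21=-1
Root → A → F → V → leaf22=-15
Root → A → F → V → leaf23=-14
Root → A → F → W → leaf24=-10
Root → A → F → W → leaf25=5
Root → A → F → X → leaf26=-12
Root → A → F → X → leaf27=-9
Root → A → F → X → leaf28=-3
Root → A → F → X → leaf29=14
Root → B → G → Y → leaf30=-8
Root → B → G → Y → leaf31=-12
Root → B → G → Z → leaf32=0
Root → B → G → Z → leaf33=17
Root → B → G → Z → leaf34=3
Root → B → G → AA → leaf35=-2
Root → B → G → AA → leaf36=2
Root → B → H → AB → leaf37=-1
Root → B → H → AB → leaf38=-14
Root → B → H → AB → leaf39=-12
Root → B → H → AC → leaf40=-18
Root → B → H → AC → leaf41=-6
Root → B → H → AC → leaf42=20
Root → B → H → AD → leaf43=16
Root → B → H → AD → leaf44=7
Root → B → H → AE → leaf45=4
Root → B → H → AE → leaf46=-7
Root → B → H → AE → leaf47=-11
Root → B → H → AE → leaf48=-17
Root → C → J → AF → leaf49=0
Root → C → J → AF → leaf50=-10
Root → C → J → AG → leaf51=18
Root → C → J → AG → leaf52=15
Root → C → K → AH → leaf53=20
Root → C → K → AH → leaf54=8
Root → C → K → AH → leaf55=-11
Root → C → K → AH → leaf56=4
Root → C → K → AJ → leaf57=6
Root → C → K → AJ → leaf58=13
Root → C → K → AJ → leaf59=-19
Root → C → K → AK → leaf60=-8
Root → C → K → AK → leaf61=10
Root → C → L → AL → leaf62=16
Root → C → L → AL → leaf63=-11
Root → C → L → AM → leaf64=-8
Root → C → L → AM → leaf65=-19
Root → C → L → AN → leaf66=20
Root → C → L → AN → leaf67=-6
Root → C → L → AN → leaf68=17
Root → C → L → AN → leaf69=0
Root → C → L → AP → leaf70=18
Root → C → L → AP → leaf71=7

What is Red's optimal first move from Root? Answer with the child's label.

M (Blue): min(11, 9) = 9
N (Blue): min(-3, 11) = -3
P (Blue): min(-16, -3) = -16
Q (Blue): min(14, 5) = 5
D (Red): max(9, -3, -16, 5) = 9
R (Blue): min(-1, 14) = -1
S (Blue): min(19, 0, 15) = 0
T (Blue): min(-6, 14, 5) = -6
E (Red): max(-1, 0, -6) = 0
U (Blue): min(12, -16, 14) = -16
V (Blue): min(-12, -1, -15, -14) = -15
W (Blue): min(-10, 5) = -10
X (Blue): min(-12, -9, -3, 14) = -12
F (Red): max(-16, -15, -10, -12) = -10
A (Blue): min(9, 0, -10) = -10
Y (Blue): min(-8, -12) = -12
Z (Blue): min(0, 17, 3) = 0
AA (Blue): min(-2, 2) = -2
G (Red): max(-12, 0, -2) = 0
AB (Blue): min(-1, -14, -12) = -14
AC (Blue): min(-18, -6, 20) = -18
AD (Blue): min(16, 7) = 7
AE (Blue): min(4, -7, -11, -17) = -17
H (Red): max(-14, -18, 7, -17) = 7
B (Blue): min(0, 7) = 0
AF (Blue): min(0, -10) = -10
AG (Blue): min(18, 15) = 15
J (Red): max(-10, 15) = 15
AH (Blue): min(20, 8, -11, 4) = -11
AJ (Blue): min(6, 13, -19) = -19
AK (Blue): min(-8, 10) = -8
K (Red): max(-11, -19, -8) = -8
AL (Blue): min(16, -11) = -11
AM (Blue): min(-8, -19) = -19
AN (Blue): min(20, -6, 17, 0) = -6
AP (Blue): min(18, 7) = 7
L (Red): max(-11, -19, -6, 7) = 7
C (Blue): min(15, -8, 7) = -8
Root (Red): max(-10, 0, -8) = 0
Red at Root wants the highest of {A=-10, B=0, C=-8}, so chooses B.

B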